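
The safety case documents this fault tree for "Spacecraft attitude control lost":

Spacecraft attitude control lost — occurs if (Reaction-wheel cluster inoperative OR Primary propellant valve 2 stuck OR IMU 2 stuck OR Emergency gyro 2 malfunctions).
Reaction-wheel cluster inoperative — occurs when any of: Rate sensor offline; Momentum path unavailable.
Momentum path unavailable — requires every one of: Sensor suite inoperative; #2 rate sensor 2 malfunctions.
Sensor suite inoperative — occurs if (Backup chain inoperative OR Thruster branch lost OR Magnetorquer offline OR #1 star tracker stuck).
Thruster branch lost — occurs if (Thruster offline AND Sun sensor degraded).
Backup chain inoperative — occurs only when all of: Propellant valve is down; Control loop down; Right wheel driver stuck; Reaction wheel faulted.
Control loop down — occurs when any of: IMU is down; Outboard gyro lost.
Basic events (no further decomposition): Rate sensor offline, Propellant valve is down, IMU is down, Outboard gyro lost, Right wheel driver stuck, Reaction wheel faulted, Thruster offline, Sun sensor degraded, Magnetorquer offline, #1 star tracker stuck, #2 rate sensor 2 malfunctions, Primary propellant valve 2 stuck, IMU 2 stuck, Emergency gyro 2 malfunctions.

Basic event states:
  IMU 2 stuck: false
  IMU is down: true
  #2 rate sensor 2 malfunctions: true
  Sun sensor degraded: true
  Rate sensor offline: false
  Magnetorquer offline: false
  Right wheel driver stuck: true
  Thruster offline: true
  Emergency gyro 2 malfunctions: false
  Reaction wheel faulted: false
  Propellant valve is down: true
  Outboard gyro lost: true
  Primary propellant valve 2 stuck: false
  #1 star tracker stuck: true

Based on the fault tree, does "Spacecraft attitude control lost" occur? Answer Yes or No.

Yes

Control loop down [OR]: IMU is down=occurs, Outboard gyro lost=occurs → at least one input occurs → occurs.
Backup chain inoperative [AND]: Propellant valve is down=occurs, Control loop down=occurs, Right wheel driver stuck=occurs, Reaction wheel faulted=not → not all inputs occur → does not occur.
Thruster branch lost [AND]: Thruster offline=occurs, Sun sensor degraded=occurs → all inputs occur → occurs.
Sensor suite inoperative [OR]: Backup chain inoperative=not, Thruster branch lost=occurs, Magnetorquer offline=not, #1 star tracker stuck=occurs → at least one input occurs → occurs.
Momentum path unavailable [AND]: Sensor suite inoperative=occurs, #2 rate sensor 2 malfunctions=occurs → all inputs occur → occurs.
Reaction-wheel cluster inoperative [OR]: Rate sensor offline=not, Momentum path unavailable=occurs → at least one input occurs → occurs.
Spacecraft attitude control lost [OR]: Reaction-wheel cluster inoperative=occurs, Primary propellant valve 2 stuck=not, IMU 2 stuck=not, Emergency gyro 2 malfunctions=not → at least one input occurs → occurs.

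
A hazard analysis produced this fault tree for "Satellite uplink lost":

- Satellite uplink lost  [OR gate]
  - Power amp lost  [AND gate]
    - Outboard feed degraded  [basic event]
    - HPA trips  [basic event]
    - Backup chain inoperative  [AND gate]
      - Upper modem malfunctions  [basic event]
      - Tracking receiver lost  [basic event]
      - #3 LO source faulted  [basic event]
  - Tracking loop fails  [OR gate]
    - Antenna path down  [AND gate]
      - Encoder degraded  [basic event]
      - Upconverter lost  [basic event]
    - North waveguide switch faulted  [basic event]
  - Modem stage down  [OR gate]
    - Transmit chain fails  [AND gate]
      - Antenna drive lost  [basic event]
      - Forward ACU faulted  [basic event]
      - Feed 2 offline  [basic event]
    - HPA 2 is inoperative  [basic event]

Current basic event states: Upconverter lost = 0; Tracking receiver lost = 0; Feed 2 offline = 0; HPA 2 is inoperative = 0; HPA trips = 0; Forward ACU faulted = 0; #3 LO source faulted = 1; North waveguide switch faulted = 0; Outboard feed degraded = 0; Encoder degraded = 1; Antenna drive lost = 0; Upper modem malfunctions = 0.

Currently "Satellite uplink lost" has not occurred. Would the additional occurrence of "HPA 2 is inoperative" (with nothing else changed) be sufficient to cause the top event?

Yes

Counterfactual: set "HPA 2 is inoperative" to occurred.
Backup chain inoperative [AND]: Upper modem malfunctions=not, Tracking receiver lost=not, #3 LO source faulted=occurs → not all inputs occur → does not occur.
Power amp lost [AND]: Outboard feed degraded=not, HPA trips=not, Backup chain inoperative=not → not all inputs occur → does not occur.
Antenna path down [AND]: Encoder degraded=occurs, Upconverter lost=not → not all inputs occur → does not occur.
Tracking loop fails [OR]: Antenna path down=not, North waveguide switch faulted=not → no input occurs → does not occur.
Transmit chain fails [AND]: Antenna drive lost=not, Forward ACU faulted=not, Feed 2 offline=not → not all inputs occur → does not occur.
Modem stage down [OR]: Transmit chain fails=not, HPA 2 is inoperative=occurs → at least one input occurs → occurs.
Satellite uplink lost [OR]: Power amp lost=not, Tracking loop fails=not, Modem stage down=occurs → at least one input occurs → occurs.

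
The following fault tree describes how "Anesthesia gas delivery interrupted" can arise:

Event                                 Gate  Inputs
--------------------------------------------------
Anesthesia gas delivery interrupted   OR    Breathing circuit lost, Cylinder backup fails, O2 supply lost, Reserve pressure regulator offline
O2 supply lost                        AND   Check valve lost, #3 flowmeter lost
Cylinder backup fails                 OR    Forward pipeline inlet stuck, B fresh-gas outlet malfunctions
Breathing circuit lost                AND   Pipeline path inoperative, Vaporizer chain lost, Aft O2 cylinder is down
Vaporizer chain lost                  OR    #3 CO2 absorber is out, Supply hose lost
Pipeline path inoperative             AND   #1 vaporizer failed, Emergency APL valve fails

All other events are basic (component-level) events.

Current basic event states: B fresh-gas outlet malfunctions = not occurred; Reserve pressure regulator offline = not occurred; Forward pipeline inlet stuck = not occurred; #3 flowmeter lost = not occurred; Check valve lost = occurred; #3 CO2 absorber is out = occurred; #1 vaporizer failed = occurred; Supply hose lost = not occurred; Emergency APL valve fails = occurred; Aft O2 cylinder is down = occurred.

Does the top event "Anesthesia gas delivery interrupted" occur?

Pipeline path inoperative [AND]: #1 vaporizer failed=occurs, Emergency APL valve fails=occurs → all inputs occur → occurs.
Vaporizer chain lost [OR]: #3 CO2 absorber is out=occurs, Supply hose lost=not → at least one input occurs → occurs.
Breathing circuit lost [AND]: Pipeline path inoperative=occurs, Vaporizer chain lost=occurs, Aft O2 cylinder is down=occurs → all inputs occur → occurs.
Cylinder backup fails [OR]: Forward pipeline inlet stuck=not, B fresh-gas outlet malfunctions=not → no input occurs → does not occur.
O2 supply lost [AND]: Check valve lost=occurs, #3 flowmeter lost=not → not all inputs occur → does not occur.
Anesthesia gas delivery interrupted [OR]: Breathing circuit lost=occurs, Cylinder backup fails=not, O2 supply lost=not, Reserve pressure regulator offline=not → at least one input occurs → occurs.

Yes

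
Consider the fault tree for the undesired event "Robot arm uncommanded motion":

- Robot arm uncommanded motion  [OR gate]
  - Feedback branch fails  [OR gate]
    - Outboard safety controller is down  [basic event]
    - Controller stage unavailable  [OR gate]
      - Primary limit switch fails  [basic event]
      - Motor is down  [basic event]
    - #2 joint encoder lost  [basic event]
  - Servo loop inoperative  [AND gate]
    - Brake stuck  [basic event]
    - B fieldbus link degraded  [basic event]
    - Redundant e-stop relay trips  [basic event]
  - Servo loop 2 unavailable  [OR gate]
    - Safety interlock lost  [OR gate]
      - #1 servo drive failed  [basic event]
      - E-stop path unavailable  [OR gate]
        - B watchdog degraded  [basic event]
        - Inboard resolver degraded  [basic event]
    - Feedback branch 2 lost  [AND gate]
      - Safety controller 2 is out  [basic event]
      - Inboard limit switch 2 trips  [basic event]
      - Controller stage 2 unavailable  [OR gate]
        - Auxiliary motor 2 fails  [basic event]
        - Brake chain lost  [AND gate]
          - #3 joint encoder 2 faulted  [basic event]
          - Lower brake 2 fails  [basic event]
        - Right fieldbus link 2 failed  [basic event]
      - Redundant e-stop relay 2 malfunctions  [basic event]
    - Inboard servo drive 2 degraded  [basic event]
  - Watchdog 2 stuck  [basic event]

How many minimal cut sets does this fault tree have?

Controller stage unavailable [OR]: union of children's cut sets → 2 cut set(s).
Feedback branch fails [OR]: union of children's cut sets → 4 cut set(s).
Servo loop inoperative [AND]: one cut set from each child combined → 1 × 1 × 1 = 1 cut set(s).
E-stop path unavailable [OR]: union of children's cut sets → 2 cut set(s).
Safety interlock lost [OR]: union of children's cut sets → 3 cut set(s).
Brake chain lost [AND]: one cut set from each child combined → 1 × 1 = 1 cut set(s).
Controller stage 2 unavailable [OR]: union of children's cut sets → 3 cut set(s).
Feedback branch 2 lost [AND]: one cut set from each child combined → 1 × 1 × 3 × 1 = 3 cut set(s).
Servo loop 2 unavailable [OR]: union of children's cut sets → 7 cut set(s).
Robot arm uncommanded motion [OR]: union of children's cut sets → 13 cut set(s).

13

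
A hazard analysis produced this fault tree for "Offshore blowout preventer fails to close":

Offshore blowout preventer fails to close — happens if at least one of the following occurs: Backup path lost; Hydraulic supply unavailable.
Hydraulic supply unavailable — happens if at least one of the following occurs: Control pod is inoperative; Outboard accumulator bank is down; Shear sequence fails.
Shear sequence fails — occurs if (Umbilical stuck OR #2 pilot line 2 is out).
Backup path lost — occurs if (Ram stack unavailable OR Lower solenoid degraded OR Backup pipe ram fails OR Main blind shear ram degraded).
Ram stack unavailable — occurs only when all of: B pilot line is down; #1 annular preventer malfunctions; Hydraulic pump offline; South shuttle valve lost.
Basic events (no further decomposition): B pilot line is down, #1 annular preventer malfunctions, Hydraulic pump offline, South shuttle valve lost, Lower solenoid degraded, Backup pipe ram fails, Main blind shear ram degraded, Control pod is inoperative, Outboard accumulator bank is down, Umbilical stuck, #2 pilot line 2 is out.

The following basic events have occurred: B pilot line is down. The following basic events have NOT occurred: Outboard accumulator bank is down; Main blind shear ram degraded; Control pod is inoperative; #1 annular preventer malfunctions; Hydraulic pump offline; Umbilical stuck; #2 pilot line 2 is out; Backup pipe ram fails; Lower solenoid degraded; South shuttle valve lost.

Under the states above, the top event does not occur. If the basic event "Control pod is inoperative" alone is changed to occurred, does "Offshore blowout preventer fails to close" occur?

Yes

Counterfactual: set "Control pod is inoperative" to occurred.
Ram stack unavailable [AND]: B pilot line is down=occurs, #1 annular preventer malfunctions=not, Hydraulic pump offline=not, South shuttle valve lost=not → not all inputs occur → does not occur.
Backup path lost [OR]: Ram stack unavailable=not, Lower solenoid degraded=not, Backup pipe ram fails=not, Main blind shear ram degraded=not → no input occurs → does not occur.
Shear sequence fails [OR]: Umbilical stuck=not, #2 pilot line 2 is out=not → no input occurs → does not occur.
Hydraulic supply unavailable [OR]: Control pod is inoperative=occurs, Outboard accumulator bank is down=not, Shear sequence fails=not → at least one input occurs → occurs.
Offshore blowout preventer fails to close [OR]: Backup path lost=not, Hydraulic supply unavailable=occurs → at least one input occurs → occurs.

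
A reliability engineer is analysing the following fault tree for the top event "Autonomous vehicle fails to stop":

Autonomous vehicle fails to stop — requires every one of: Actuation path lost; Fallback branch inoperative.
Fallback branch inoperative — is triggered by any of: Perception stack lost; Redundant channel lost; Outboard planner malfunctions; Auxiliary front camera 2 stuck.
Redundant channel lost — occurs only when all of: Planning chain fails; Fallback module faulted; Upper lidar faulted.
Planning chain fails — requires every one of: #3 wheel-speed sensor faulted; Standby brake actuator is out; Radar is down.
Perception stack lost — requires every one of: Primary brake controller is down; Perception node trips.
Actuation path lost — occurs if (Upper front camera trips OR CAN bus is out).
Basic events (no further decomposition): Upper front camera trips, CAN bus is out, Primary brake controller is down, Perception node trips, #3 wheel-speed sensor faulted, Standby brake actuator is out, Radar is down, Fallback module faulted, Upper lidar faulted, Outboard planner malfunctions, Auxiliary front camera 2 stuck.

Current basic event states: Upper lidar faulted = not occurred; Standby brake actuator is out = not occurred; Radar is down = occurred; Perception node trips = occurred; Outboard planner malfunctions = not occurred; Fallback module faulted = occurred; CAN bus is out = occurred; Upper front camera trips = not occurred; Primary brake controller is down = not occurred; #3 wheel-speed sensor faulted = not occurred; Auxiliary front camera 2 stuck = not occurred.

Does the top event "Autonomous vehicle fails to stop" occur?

Actuation path lost [OR]: Upper front camera trips=not, CAN bus is out=occurs → at least one input occurs → occurs.
Perception stack lost [AND]: Primary brake controller is down=not, Perception node trips=occurs → not all inputs occur → does not occur.
Planning chain fails [AND]: #3 wheel-speed sensor faulted=not, Standby brake actuator is out=not, Radar is down=occurs → not all inputs occur → does not occur.
Redundant channel lost [AND]: Planning chain fails=not, Fallback module faulted=occurs, Upper lidar faulted=not → not all inputs occur → does not occur.
Fallback branch inoperative [OR]: Perception stack lost=not, Redundant channel lost=not, Outboard planner malfunctions=not, Auxiliary front camera 2 stuck=not → no input occurs → does not occur.
Autonomous vehicle fails to stop [AND]: Actuation path lost=occurs, Fallback branch inoperative=not → not all inputs occur → does not occur.

No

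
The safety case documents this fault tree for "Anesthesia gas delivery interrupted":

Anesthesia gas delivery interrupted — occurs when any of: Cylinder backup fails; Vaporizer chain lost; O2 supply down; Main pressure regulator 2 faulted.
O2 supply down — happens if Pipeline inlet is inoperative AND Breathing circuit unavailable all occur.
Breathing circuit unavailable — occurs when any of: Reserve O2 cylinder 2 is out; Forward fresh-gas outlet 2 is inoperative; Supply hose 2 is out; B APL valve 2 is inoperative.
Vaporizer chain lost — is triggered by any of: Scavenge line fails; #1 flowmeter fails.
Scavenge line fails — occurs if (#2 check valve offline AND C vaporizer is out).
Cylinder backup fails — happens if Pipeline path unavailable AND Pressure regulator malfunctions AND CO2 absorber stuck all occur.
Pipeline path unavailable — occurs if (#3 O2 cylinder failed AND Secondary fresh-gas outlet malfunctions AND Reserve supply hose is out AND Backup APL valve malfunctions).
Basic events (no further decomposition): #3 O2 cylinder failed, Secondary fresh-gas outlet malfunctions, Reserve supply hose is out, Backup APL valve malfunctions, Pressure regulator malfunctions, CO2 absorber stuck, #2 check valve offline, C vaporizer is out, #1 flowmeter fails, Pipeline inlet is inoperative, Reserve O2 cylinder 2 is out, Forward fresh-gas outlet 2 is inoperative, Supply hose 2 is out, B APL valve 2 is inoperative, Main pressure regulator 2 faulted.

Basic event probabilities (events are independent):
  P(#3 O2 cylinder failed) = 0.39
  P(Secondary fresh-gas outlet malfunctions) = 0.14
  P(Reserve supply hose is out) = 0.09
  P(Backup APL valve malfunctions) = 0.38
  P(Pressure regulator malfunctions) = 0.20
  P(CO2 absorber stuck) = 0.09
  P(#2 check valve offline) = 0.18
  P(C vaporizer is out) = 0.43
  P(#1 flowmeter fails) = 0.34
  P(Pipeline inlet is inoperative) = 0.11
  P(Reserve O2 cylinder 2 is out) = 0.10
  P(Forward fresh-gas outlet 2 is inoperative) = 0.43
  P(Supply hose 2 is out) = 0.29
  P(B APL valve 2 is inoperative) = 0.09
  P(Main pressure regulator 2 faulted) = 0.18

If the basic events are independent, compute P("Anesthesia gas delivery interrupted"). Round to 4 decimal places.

0.5374

P(Pipeline path unavailable) [AND] = 0.39 × 0.14 × 0.09 × 0.38 = 0.001867
P(Cylinder backup fails) [AND] = 0.001867 × 0.20 × 0.09 = 0.000034
P(Scavenge line fails) [AND] = 0.18 × 0.43 = 0.077400
P(Vaporizer chain lost) [OR] = 1 − (1−0.077400) × (1−0.34) = 0.391084
P(Breathing circuit unavailable) [OR] = 1 − (1−0.10) × (1−0.43) × (1−0.29) × (1−0.09) = 0.668551
P(O2 supply down) [AND] = 0.11 × 0.668551 = 0.073541
P(Anesthesia gas delivery interrupted) [OR] = 1 − (1−0.000034) × (1−0.391084) × (1−0.073541) × (1−0.18) = 0.537424
Rounded to 4 decimal places: P(Anesthesia gas delivery interrupted) ≈ 0.5374.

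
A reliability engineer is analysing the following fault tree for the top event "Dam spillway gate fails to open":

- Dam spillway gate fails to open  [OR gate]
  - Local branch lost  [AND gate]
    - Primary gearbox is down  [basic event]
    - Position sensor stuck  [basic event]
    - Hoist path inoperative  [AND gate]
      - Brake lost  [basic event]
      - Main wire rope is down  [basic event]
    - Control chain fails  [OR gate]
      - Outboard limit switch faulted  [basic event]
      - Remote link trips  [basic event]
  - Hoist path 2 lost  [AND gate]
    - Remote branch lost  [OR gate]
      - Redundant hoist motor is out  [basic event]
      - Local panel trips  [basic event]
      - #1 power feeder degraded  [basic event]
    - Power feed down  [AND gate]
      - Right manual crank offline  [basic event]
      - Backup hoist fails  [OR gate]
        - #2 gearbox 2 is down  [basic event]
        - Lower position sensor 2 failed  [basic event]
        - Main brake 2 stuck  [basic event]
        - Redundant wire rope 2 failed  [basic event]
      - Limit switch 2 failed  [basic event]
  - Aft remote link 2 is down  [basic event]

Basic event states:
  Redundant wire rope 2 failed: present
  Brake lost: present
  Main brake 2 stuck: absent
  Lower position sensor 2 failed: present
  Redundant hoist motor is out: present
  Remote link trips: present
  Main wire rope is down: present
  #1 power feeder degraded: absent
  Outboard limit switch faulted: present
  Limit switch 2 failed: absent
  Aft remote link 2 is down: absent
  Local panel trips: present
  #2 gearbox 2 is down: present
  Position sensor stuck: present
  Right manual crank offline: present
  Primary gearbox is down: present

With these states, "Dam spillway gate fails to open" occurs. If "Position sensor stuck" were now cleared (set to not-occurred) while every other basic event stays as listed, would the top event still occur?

No

Counterfactual: set "Position sensor stuck" to not occurred.
Hoist path inoperative [AND]: Brake lost=occurs, Main wire rope is down=occurs → all inputs occur → occurs.
Control chain fails [OR]: Outboard limit switch faulted=occurs, Remote link trips=occurs → at least one input occurs → occurs.
Local branch lost [AND]: Primary gearbox is down=occurs, Position sensor stuck=not, Hoist path inoperative=occurs, Control chain fails=occurs → not all inputs occur → does not occur.
Remote branch lost [OR]: Redundant hoist motor is out=occurs, Local panel trips=occurs, #1 power feeder degraded=not → at least one input occurs → occurs.
Backup hoist fails [OR]: #2 gearbox 2 is down=occurs, Lower position sensor 2 failed=occurs, Main brake 2 stuck=not, Redundant wire rope 2 failed=occurs → at least one input occurs → occurs.
Power feed down [AND]: Right manual crank offline=occurs, Backup hoist fails=occurs, Limit switch 2 failed=not → not all inputs occur → does not occur.
Hoist path 2 lost [AND]: Remote branch lost=occurs, Power feed down=not → not all inputs occur → does not occur.
Dam spillway gate fails to open [OR]: Local branch lost=not, Hoist path 2 lost=not, Aft remote link 2 is down=not → no input occurs → does not occur.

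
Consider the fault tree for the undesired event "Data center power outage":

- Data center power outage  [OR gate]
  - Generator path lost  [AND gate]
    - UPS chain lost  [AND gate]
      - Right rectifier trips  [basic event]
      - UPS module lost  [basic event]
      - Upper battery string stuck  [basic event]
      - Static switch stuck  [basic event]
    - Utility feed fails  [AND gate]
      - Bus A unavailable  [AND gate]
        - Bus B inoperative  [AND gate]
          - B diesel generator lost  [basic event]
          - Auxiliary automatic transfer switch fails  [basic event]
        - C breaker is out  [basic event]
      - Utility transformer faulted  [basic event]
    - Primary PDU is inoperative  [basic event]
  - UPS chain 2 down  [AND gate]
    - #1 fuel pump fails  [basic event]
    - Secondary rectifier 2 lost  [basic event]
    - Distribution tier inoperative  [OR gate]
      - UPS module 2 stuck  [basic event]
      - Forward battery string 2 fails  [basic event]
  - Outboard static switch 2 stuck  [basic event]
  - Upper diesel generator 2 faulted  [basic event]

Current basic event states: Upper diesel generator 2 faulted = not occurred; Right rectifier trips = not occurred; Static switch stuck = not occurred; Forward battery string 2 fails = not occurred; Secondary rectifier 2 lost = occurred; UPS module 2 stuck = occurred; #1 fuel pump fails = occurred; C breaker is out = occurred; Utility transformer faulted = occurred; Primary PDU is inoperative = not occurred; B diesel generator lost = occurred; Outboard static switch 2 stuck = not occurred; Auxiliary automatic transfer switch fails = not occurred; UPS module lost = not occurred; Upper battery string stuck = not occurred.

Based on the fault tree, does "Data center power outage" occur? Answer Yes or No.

Yes

UPS chain lost [AND]: Right rectifier trips=not, UPS module lost=not, Upper battery string stuck=not, Static switch stuck=not → not all inputs occur → does not occur.
Bus B inoperative [AND]: B diesel generator lost=occurs, Auxiliary automatic transfer switch fails=not → not all inputs occur → does not occur.
Bus A unavailable [AND]: Bus B inoperative=not, C breaker is out=occurs → not all inputs occur → does not occur.
Utility feed fails [AND]: Bus A unavailable=not, Utility transformer faulted=occurs → not all inputs occur → does not occur.
Generator path lost [AND]: UPS chain lost=not, Utility feed fails=not, Primary PDU is inoperative=not → not all inputs occur → does not occur.
Distribution tier inoperative [OR]: UPS module 2 stuck=occurs, Forward battery string 2 fails=not → at least one input occurs → occurs.
UPS chain 2 down [AND]: #1 fuel pump fails=occurs, Secondary rectifier 2 lost=occurs, Distribution tier inoperative=occurs → all inputs occur → occurs.
Data center power outage [OR]: Generator path lost=not, UPS chain 2 down=occurs, Outboard static switch 2 stuck=not, Upper diesel generator 2 faulted=not → at least one input occurs → occurs.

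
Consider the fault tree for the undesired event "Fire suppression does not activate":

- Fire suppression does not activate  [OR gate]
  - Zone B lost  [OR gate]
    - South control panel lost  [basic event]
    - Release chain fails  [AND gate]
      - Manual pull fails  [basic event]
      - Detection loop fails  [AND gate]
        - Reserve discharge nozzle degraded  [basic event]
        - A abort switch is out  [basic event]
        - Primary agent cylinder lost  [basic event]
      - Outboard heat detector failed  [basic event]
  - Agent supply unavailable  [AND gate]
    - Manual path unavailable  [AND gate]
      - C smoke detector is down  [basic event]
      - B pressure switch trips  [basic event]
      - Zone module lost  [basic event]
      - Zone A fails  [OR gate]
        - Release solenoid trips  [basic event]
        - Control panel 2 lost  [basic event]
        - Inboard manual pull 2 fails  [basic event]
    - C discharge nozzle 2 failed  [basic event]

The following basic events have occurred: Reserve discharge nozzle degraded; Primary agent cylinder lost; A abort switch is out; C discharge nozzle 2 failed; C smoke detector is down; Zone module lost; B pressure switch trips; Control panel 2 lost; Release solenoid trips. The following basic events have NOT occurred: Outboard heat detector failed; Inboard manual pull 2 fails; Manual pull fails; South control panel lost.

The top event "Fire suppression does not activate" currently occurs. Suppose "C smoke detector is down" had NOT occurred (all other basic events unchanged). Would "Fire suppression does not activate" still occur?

Counterfactual: set "C smoke detector is down" to not occurred.
Detection loop fails [AND]: Reserve discharge nozzle degraded=occurs, A abort switch is out=occurs, Primary agent cylinder lost=occurs → all inputs occur → occurs.
Release chain fails [AND]: Manual pull fails=not, Detection loop fails=occurs, Outboard heat detector failed=not → not all inputs occur → does not occur.
Zone B lost [OR]: South control panel lost=not, Release chain fails=not → no input occurs → does not occur.
Zone A fails [OR]: Release solenoid trips=occurs, Control panel 2 lost=occurs, Inboard manual pull 2 fails=not → at least one input occurs → occurs.
Manual path unavailable [AND]: C smoke detector is down=not, B pressure switch trips=occurs, Zone module lost=occurs, Zone A fails=occurs → not all inputs occur → does not occur.
Agent supply unavailable [AND]: Manual path unavailable=not, C discharge nozzle 2 failed=occurs → not all inputs occur → does not occur.
Fire suppression does not activate [OR]: Zone B lost=not, Agent supply unavailable=not → no input occurs → does not occur.

No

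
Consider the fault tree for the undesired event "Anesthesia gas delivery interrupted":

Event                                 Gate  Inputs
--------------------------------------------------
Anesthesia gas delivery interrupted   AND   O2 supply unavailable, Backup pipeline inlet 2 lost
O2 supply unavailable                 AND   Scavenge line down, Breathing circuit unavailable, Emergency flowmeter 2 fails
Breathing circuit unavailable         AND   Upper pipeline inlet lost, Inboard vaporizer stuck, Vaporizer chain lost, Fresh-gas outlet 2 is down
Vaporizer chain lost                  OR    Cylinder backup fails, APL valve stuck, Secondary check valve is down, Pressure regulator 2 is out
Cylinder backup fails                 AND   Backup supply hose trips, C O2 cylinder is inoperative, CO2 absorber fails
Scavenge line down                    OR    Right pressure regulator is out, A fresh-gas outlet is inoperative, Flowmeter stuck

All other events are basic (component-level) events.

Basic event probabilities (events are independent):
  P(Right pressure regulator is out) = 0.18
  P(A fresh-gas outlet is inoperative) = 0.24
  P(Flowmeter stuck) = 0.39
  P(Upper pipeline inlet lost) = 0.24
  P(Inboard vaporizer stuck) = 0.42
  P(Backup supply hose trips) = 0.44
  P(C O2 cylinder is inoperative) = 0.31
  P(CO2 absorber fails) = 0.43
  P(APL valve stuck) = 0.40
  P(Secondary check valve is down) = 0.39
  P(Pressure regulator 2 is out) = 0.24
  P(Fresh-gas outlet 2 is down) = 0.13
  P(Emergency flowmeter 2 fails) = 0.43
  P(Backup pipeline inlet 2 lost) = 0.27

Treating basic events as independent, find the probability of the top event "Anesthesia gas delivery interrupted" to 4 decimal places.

P(Scavenge line down) [OR] = 1 − (1−0.18) × (1−0.24) × (1−0.39) = 0.619848
P(Cylinder backup fails) [AND] = 0.44 × 0.31 × 0.43 = 0.058652
P(Vaporizer chain lost) [OR] = 1 − (1−0.058652) × (1−0.40) × (1−0.39) × (1−0.24) = 0.738155
P(Breathing circuit unavailable) [AND] = 0.24 × 0.42 × 0.738155 × 0.13 = 0.009673
P(O2 supply unavailable) [AND] = 0.619848 × 0.009673 × 0.43 = 0.002578
P(Anesthesia gas delivery interrupted) [AND] = 0.002578 × 0.27 = 0.000696
Rounded to 4 decimal places: P(Anesthesia gas delivery interrupted) ≈ 0.0007.

0.0007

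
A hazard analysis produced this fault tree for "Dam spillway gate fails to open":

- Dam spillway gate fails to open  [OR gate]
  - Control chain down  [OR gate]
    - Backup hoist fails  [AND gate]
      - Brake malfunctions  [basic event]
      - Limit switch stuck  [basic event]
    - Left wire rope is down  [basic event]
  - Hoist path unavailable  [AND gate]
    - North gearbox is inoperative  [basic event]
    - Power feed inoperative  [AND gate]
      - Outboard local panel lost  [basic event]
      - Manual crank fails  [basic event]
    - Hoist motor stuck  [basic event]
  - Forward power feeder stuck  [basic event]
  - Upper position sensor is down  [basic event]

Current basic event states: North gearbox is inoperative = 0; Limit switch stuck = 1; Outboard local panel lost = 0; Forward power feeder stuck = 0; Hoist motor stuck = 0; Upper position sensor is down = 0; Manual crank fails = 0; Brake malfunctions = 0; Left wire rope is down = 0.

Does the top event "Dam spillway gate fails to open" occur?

No

Backup hoist fails [AND]: Brake malfunctions=not, Limit switch stuck=occurs → not all inputs occur → does not occur.
Control chain down [OR]: Backup hoist fails=not, Left wire rope is down=not → no input occurs → does not occur.
Power feed inoperative [AND]: Outboard local panel lost=not, Manual crank fails=not → not all inputs occur → does not occur.
Hoist path unavailable [AND]: North gearbox is inoperative=not, Power feed inoperative=not, Hoist motor stuck=not → not all inputs occur → does not occur.
Dam spillway gate fails to open [OR]: Control chain down=not, Hoist path unavailable=not, Forward power feeder stuck=not, Upper position sensor is down=not → no input occurs → does not occur.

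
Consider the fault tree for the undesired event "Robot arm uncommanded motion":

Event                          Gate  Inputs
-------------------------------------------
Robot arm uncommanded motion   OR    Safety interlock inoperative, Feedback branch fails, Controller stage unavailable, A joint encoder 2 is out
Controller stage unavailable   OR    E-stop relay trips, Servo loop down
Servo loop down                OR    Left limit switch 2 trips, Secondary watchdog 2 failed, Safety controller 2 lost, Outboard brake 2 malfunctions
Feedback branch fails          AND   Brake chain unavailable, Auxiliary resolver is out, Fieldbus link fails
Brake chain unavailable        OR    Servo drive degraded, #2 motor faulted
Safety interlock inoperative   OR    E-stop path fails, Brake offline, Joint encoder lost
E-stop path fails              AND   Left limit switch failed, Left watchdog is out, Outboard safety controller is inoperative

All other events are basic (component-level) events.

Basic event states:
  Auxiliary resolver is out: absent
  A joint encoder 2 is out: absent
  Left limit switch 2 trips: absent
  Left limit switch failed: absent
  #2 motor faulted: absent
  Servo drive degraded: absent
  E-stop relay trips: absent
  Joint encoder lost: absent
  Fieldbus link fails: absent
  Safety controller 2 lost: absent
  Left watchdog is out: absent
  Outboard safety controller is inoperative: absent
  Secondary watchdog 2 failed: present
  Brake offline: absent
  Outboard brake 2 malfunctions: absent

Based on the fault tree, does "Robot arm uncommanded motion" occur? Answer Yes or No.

E-stop path fails [AND]: Left limit switch failed=not, Left watchdog is out=not, Outboard safety controller is inoperative=not → not all inputs occur → does not occur.
Safety interlock inoperative [OR]: E-stop path fails=not, Brake offline=not, Joint encoder lost=not → no input occurs → does not occur.
Brake chain unavailable [OR]: Servo drive degraded=not, #2 motor faulted=not → no input occurs → does not occur.
Feedback branch fails [AND]: Brake chain unavailable=not, Auxiliary resolver is out=not, Fieldbus link fails=not → not all inputs occur → does not occur.
Servo loop down [OR]: Left limit switch 2 trips=not, Secondary watchdog 2 failed=occurs, Safety controller 2 lost=not, Outboard brake 2 malfunctions=not → at least one input occurs → occurs.
Controller stage unavailable [OR]: E-stop relay trips=not, Servo loop down=occurs → at least one input occurs → occurs.
Robot arm uncommanded motion [OR]: Safety interlock inoperative=not, Feedback branch fails=not, Controller stage unavailable=occurs, A joint encoder 2 is out=not → at least one input occurs → occurs.

Yes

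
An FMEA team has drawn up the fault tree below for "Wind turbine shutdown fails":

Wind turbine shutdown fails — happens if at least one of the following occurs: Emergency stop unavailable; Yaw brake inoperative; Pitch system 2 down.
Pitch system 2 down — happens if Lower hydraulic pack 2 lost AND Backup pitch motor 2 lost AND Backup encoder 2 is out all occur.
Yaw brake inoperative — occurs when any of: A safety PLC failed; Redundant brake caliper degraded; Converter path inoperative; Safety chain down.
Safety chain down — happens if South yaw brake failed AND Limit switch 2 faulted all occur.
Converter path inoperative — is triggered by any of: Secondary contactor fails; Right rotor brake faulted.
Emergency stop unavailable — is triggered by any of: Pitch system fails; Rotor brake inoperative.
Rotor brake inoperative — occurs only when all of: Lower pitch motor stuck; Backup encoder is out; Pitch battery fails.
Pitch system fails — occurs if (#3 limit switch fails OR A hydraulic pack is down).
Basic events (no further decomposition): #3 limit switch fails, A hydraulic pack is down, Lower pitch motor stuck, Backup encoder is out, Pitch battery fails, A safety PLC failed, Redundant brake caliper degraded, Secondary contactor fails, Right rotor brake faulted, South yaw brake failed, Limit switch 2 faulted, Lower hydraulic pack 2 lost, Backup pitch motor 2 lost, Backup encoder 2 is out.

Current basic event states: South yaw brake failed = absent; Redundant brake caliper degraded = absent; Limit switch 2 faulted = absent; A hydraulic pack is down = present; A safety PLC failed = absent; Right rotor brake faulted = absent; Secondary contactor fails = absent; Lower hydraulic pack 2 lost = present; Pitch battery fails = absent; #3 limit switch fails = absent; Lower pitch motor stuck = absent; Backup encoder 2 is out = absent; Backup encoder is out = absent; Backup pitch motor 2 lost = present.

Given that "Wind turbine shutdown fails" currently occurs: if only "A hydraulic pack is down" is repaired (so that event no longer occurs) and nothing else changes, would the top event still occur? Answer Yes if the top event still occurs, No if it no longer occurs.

Counterfactual: set "A hydraulic pack is down" to not occurred.
Pitch system fails [OR]: #3 limit switch fails=not, A hydraulic pack is down=not → no input occurs → does not occur.
Rotor brake inoperative [AND]: Lower pitch motor stuck=not, Backup encoder is out=not, Pitch battery fails=not → not all inputs occur → does not occur.
Emergency stop unavailable [OR]: Pitch system fails=not, Rotor brake inoperative=not → no input occurs → does not occur.
Converter path inoperative [OR]: Secondary contactor fails=not, Right rotor brake faulted=not → no input occurs → does not occur.
Safety chain down [AND]: South yaw brake failed=not, Limit switch 2 faulted=not → not all inputs occur → does not occur.
Yaw brake inoperative [OR]: A safety PLC failed=not, Redundant brake caliper degraded=not, Converter path inoperative=not, Safety chain down=not → no input occurs → does not occur.
Pitch system 2 down [AND]: Lower hydraulic pack 2 lost=occurs, Backup pitch motor 2 lost=occurs, Backup encoder 2 is out=not → not all inputs occur → does not occur.
Wind turbine shutdown fails [OR]: Emergency stop unavailable=not, Yaw brake inoperative=not, Pitch system 2 down=not → no input occurs → does not occur.

No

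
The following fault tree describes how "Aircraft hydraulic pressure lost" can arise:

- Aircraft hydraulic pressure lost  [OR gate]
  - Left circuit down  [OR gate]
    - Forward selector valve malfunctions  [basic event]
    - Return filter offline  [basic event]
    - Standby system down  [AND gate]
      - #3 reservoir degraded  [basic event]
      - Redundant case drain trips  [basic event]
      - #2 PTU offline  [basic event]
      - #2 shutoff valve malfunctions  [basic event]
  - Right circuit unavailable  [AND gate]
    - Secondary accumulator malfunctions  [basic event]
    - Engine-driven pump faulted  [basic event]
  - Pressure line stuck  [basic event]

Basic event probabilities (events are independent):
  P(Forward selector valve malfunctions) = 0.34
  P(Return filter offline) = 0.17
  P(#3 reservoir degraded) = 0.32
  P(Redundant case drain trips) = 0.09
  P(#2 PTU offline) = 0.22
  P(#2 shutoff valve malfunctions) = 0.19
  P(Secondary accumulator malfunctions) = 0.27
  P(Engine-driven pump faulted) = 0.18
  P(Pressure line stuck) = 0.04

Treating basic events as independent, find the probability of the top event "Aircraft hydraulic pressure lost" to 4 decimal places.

0.5003

P(Standby system down) [AND] = 0.32 × 0.09 × 0.22 × 0.19 = 0.001204
P(Left circuit down) [OR] = 1 − (1−0.34) × (1−0.17) × (1−0.001204) = 0.452860
P(Right circuit unavailable) [AND] = 0.27 × 0.18 = 0.048600
P(Aircraft hydraulic pressure lost) [OR] = 1 − (1−0.452860) × (1−0.048600) × (1−0.04) = 0.500273
Rounded to 4 decimal places: P(Aircraft hydraulic pressure lost) ≈ 0.5003.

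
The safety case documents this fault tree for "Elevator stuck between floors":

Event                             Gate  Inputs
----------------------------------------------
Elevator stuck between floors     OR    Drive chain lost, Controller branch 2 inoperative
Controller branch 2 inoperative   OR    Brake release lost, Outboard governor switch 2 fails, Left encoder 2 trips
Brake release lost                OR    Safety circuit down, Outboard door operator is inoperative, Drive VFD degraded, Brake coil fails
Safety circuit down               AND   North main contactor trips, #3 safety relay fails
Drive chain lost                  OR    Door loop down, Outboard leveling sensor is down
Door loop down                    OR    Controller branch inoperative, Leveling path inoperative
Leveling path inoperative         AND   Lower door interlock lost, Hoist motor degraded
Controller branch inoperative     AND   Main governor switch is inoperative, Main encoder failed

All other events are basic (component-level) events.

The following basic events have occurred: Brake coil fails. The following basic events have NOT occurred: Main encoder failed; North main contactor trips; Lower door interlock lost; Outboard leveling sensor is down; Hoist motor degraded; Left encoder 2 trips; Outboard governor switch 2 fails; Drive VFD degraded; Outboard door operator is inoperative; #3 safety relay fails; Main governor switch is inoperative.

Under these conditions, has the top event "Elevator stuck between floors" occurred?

Controller branch inoperative [AND]: Main governor switch is inoperative=not, Main encoder failed=not → not all inputs occur → does not occur.
Leveling path inoperative [AND]: Lower door interlock lost=not, Hoist motor degraded=not → not all inputs occur → does not occur.
Door loop down [OR]: Controller branch inoperative=not, Leveling path inoperative=not → no input occurs → does not occur.
Drive chain lost [OR]: Door loop down=not, Outboard leveling sensor is down=not → no input occurs → does not occur.
Safety circuit down [AND]: North main contactor trips=not, #3 safety relay fails=not → not all inputs occur → does not occur.
Brake release lost [OR]: Safety circuit down=not, Outboard door operator is inoperative=not, Drive VFD degraded=not, Brake coil fails=occurs → at least one input occurs → occurs.
Controller branch 2 inoperative [OR]: Brake release lost=occurs, Outboard governor switch 2 fails=not, Left encoder 2 trips=not → at least one input occurs → occurs.
Elevator stuck between floors [OR]: Drive chain lost=not, Controller branch 2 inoperative=occurs → at least one input occurs → occurs.

Yes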